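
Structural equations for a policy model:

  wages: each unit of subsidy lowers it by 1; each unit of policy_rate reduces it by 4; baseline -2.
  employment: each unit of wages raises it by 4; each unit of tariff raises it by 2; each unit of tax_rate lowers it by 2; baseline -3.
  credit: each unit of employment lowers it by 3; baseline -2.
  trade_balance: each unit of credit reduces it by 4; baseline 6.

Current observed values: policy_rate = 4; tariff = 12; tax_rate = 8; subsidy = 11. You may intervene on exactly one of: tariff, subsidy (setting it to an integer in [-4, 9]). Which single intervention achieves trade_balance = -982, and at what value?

Intervening on tariff: trade_balance = 24*tariff - 1606. Reaching -982 requires tariff = 26, outside [-4, 9].
Intervening on subsidy: with other inputs at their observed values, trade_balance = -48*subsidy - 790. Solving for -982 gives subsidy = 4, within [-4, 9].

set subsidy = 4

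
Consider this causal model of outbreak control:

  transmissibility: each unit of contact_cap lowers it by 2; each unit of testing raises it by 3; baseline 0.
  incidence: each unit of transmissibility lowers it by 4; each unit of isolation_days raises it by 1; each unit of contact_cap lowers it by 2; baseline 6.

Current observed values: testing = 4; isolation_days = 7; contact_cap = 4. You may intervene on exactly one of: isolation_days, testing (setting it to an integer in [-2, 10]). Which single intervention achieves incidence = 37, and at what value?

set testing = 0

Intervening on isolation_days: incidence = isolation_days - 18. Reaching 37 requires isolation_days = 55, outside [-2, 10].
Intervening on testing: with other inputs at their observed values, incidence = -12*testing + 37. Solving for 37 gives testing = 0, within [-2, 10].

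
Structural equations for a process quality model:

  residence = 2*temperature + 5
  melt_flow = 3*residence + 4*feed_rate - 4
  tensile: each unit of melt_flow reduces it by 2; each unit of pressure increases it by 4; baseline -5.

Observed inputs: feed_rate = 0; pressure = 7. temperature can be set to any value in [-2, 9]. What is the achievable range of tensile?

Substituting into the melt_flow equation gives melt_flow = 6*temperature + 11.
So tensile = -12*temperature + 1.
Linear in temperature, so extremes are at the endpoints: temperature = -2 gives tensile = 25; temperature = 9 gives tensile = -107.

-107 to 25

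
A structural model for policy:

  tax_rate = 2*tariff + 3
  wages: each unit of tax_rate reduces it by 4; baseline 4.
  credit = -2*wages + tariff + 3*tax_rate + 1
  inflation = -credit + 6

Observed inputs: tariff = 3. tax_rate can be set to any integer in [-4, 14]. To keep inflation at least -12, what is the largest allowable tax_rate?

Intervening on tax_rate fixes its value directly, overriding its dependence on tariff.
Substituting into the credit equation gives credit = 11*tax_rate - 4.
inflation becomes -11*tax_rate + 10.
Require -11*tax_rate + 10 ≥ -12, so tax_rate ≤ 2.
The largest integer in [-4, 14] satisfying this is 2.

tax_rate = 2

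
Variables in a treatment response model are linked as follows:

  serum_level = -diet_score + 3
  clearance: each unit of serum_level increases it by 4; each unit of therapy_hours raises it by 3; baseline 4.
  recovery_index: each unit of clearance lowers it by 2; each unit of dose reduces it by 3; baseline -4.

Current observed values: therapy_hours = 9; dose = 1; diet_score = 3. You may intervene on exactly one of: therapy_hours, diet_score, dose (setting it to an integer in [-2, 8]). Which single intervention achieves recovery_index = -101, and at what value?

Intervening on therapy_hours: recovery_index = -6*therapy_hours - 15. Reaching -101 requires therapy_hours = 43/3, not an integer.
Intervening on diet_score: with other inputs at their observed values, recovery_index = 8*diet_score - 93. Solving for -101 gives diet_score = -1, within [-2, 8].
Intervening on dose: recovery_index = -3*dose - 66. Reaching -101 requires dose = 35/3, not an integer.

set diet_score = -1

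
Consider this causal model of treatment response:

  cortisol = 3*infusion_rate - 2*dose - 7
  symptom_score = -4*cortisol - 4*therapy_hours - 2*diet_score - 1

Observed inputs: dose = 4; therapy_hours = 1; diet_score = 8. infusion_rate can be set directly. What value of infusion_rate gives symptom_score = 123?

infusion_rate = -7

Substituting into the cortisol equation gives cortisol = 3*infusion_rate - 15.
This gives symptom_score = -12*infusion_rate + 39.
Solve -12*infusion_rate + 39 = 123: infusion_rate = (123 - 39) / -12 = -7.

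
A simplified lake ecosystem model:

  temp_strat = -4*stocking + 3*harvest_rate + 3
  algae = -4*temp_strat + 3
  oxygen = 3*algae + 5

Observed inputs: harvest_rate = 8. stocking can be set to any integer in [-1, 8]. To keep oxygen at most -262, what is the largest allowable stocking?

stocking = 1

Substituting into the temp_strat equation gives temp_strat = -4*stocking + 27.
algae becomes 16*stocking - 105.
Substituting into the oxygen equation gives oxygen = 48*stocking - 310.
Require 48*stocking - 310 ≤ -262, so stocking ≤ 1.
The largest integer in [-1, 8] satisfying this is 1.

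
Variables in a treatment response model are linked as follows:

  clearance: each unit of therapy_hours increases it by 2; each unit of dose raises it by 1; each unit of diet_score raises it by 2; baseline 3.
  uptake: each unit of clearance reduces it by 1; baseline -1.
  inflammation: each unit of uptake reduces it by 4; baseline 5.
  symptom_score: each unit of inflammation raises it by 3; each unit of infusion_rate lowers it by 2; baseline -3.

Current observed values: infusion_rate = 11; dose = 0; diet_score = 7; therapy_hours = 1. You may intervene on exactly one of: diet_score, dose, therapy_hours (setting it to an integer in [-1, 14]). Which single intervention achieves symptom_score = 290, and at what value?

set dose = 5

Intervening on diet_score: symptom_score = 24*diet_score + 62. Reaching 290 requires diet_score = 19/2, not an integer.
Intervening on dose: with other inputs at their observed values, symptom_score = 12*dose + 230. Solving for 290 gives dose = 5, within [-1, 14].
Intervening on therapy_hours: symptom_score = 24*therapy_hours + 206. Reaching 290 requires therapy_hours = 7/2, not an integer.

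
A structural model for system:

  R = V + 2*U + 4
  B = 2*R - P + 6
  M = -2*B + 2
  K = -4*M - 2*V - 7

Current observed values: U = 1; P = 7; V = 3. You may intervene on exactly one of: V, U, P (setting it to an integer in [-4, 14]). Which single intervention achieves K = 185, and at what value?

Intervening on V: with other inputs at their observed values, K = 14*V + 73. Solving for 185 gives V = 8, within [-4, 14].
Intervening on U: K = 32*U + 83. Reaching 185 requires U = 51/16, not an integer.
Intervening on P: K = -8*P + 171. Reaching 185 requires P = -7/4, not an integer.

set V = 8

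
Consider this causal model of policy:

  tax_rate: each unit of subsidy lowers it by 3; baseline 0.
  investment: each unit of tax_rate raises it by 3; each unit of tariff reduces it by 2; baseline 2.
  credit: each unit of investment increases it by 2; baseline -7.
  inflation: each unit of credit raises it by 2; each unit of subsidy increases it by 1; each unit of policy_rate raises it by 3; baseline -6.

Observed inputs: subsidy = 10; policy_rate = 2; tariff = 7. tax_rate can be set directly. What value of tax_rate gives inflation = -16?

tax_rate = 3

Intervening on tax_rate fixes its value directly, overriding its dependence on subsidy.
Substituting into the investment equation gives investment = 3*tax_rate - 12.
credit becomes 6*tax_rate - 31.
Substituting into the inflation equation gives inflation = 12*tax_rate - 52.
Solve 12*tax_rate - 52 = -16: tax_rate = (-16 + 52) / 12 = 3.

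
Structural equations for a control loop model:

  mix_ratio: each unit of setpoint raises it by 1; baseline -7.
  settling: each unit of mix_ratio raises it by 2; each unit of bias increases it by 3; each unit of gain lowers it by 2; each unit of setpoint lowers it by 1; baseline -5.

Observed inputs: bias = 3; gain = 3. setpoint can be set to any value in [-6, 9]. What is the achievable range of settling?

-22 to -7

Substituting into the settling equation gives settling = setpoint - 16.
Linear in setpoint, so extremes are at the endpoints: setpoint = -6 gives settling = -22; setpoint = 9 gives settling = -7.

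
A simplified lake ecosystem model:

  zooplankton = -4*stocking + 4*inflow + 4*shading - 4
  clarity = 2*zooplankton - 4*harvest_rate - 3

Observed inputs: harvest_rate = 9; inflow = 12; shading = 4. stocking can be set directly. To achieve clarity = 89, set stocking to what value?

stocking = -1

Substituting into the zooplankton equation gives zooplankton = -4*stocking + 60.
Substituting into the clarity equation gives clarity = -8*stocking + 81.
Solve -8*stocking + 81 = 89: stocking = (89 - 81) / -8 = -1.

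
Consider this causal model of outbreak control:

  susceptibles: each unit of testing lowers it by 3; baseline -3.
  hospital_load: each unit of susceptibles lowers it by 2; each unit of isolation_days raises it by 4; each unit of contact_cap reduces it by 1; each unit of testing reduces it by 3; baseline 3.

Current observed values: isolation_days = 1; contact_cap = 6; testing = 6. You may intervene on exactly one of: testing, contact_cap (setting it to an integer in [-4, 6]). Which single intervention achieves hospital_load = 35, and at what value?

Intervening on testing: hospital_load = 3*testing + 7. Reaching 35 requires testing = 28/3, not an integer.
Intervening on contact_cap: with other inputs at their observed values, hospital_load = -contact_cap + 31. Solving for 35 gives contact_cap = -4, within [-4, 6].

set contact_cap = -4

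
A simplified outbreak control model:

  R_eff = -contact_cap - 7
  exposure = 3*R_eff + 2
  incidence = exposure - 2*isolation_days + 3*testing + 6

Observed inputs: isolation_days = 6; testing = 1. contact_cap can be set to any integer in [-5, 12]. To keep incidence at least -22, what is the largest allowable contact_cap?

contact_cap = 0

Substituting into the exposure equation gives exposure = -3*contact_cap - 19.
Substituting into the incidence equation gives incidence = -3*contact_cap - 22.
Require -3*contact_cap - 22 ≥ -22, so contact_cap ≤ 0.
The largest integer in [-5, 12] satisfying this is 0.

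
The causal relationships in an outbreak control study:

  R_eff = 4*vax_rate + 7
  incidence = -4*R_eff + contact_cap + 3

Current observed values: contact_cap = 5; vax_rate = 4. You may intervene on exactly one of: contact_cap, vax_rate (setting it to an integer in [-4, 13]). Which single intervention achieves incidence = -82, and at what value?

Intervening on contact_cap: with other inputs at their observed values, incidence = contact_cap - 89. Solving for -82 gives contact_cap = 7, within [-4, 13].
Intervening on vax_rate: incidence = -16*vax_rate - 20. Reaching -82 requires vax_rate = 31/8, not an integer.

set contact_cap = 7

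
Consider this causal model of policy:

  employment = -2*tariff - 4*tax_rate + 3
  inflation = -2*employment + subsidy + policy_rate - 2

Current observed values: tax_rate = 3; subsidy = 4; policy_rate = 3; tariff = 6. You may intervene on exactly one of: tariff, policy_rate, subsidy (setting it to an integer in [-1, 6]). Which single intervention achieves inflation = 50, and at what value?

Intervening on tariff: inflation = 4*tariff + 23. Reaching 50 requires tariff = 27/4, not an integer.
Intervening on policy_rate: with other inputs at their observed values, inflation = policy_rate + 44. Solving for 50 gives policy_rate = 6, within [-1, 6].
Intervening on subsidy: inflation = subsidy + 43. Reaching 50 requires subsidy = 7, outside [-1, 6].

set policy_rate = 6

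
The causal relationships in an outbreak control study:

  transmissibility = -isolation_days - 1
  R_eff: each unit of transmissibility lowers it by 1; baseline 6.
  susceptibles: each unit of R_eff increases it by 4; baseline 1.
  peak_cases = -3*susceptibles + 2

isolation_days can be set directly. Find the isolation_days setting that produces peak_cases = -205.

Substituting into the R_eff equation gives R_eff = isolation_days + 7.
Substituting into the susceptibles equation gives susceptibles = 4*isolation_days + 29.
This gives peak_cases = -12*isolation_days - 85.
Solve -12*isolation_days - 85 = -205: isolation_days = (-205 + 85) / -12 = 10.

isolation_days = 10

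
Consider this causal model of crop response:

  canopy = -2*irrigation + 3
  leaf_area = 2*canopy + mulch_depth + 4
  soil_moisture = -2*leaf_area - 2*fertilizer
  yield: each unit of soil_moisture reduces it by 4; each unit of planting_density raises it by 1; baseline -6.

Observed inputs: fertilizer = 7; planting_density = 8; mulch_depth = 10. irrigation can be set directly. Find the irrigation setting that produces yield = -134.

Substituting into the leaf_area equation gives leaf_area = -4*irrigation + 20.
This gives soil_moisture = 8*irrigation - 54.
Substituting into the yield equation gives yield = -32*irrigation + 218.
Solve -32*irrigation + 218 = -134: irrigation = (-134 - 218) / -32 = 11.

irrigation = 11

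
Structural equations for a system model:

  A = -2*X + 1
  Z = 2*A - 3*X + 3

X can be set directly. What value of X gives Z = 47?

X = -6

Substituting into the Z equation gives Z = -7*X + 5.
Solve -7*X + 5 = 47: X = (47 - 5) / -7 = -6.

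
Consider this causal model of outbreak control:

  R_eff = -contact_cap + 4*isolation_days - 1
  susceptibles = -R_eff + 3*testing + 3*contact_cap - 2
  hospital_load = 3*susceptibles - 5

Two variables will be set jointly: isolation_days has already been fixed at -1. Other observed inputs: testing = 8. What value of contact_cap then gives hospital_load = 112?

contact_cap = 3

With isolation_days held at -1:
Substituting into the R_eff equation gives R_eff = -contact_cap - 5.
So susceptibles = 4*contact_cap + 27.
This gives hospital_load = 12*contact_cap + 76.
Solve 12*contact_cap + 76 = 112: contact_cap = (112 - 76) / 12 = 3.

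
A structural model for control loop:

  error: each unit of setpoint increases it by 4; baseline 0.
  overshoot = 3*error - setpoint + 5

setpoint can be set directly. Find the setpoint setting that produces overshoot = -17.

Substituting into the overshoot equation gives overshoot = 11*setpoint + 5.
Solve 11*setpoint + 5 = -17: setpoint = (-17 - 5) / 11 = -2.

setpoint = -2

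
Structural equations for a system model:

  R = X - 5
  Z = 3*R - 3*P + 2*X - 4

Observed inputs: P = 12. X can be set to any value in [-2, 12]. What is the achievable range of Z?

-65 to 5

Substituting into the Z equation gives Z = 5*X - 55.
Linear in X, so extremes are at the endpoints: X = -2 gives Z = -65; X = 12 gives Z = 5.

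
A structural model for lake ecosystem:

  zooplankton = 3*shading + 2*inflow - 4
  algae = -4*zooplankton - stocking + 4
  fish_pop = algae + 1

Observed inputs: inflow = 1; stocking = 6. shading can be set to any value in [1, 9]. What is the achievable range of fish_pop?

Substituting into the zooplankton equation gives zooplankton = 3*shading - 2.
So algae = -12*shading + 6.
Substituting into the fish_pop equation gives fish_pop = -12*shading + 7.
Linear in shading, so extremes are at the endpoints: shading = 1 gives fish_pop = -5; shading = 9 gives fish_pop = -101.

-101 to -5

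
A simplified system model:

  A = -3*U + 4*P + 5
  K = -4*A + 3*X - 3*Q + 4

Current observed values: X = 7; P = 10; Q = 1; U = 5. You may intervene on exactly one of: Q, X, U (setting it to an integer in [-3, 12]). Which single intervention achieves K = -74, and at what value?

Intervening on Q: K = -3*Q - 95. Reaching -74 requires Q = -7, outside [-3, 12].
Intervening on X: K = 3*X - 119. Reaching -74 requires X = 15, outside [-3, 12].
Intervening on U: with other inputs at their observed values, K = 12*U - 158. Solving for -74 gives U = 7, within [-3, 12].

set U = 7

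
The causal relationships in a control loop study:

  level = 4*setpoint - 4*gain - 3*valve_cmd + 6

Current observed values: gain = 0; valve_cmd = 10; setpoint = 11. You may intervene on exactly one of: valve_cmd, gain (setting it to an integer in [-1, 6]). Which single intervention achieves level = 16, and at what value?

Intervening on valve_cmd: level = -3*valve_cmd + 50. Reaching 16 requires valve_cmd = 34/3, not an integer.
Intervening on gain: with other inputs at their observed values, level = -4*gain + 20. Solving for 16 gives gain = 1, within [-1, 6].

set gain = 1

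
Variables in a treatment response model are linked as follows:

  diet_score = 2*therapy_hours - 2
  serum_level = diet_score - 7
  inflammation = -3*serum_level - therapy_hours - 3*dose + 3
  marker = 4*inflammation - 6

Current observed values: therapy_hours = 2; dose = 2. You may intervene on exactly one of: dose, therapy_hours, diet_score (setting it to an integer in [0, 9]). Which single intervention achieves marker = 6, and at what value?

Intervening on dose: marker = -12*dose + 58. Reaching 6 requires dose = 13/3, not an integer.
Intervening on therapy_hours: with other inputs at their observed values, marker = -28*therapy_hours + 90. Solving for 6 gives therapy_hours = 3, within [0, 9].
Intervening on diet_score: marker = -12*diet_score + 58. Reaching 6 requires diet_score = 13/3, not an integer.

set therapy_hours = 3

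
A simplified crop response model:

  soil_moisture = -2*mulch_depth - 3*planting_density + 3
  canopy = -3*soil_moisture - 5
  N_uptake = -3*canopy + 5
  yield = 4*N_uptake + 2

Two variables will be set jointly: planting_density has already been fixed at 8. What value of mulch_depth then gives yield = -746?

mulch_depth = 1

With planting_density held at 8:
Substituting into the soil_moisture equation gives soil_moisture = -2*mulch_depth - 21.
Substituting into the canopy equation gives canopy = 6*mulch_depth + 58.
Substituting into the N_uptake equation gives N_uptake = -18*mulch_depth - 169.
Substituting into the yield equation gives yield = -72*mulch_depth - 674.
Solve -72*mulch_depth - 674 = -746: mulch_depth = (-746 + 674) / -72 = 1.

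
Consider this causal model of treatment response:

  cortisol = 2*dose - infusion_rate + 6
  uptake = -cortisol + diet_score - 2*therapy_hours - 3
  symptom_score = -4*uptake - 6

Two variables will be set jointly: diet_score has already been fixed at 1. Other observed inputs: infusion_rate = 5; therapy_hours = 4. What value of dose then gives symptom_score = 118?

dose = 10

With diet_score held at 1:
Substituting into the cortisol equation gives cortisol = 2*dose + 1.
Substituting into the uptake equation gives uptake = -2*dose - 11.
This gives symptom_score = 8*dose + 38.
Solve 8*dose + 38 = 118: dose = (118 - 38) / 8 = 10.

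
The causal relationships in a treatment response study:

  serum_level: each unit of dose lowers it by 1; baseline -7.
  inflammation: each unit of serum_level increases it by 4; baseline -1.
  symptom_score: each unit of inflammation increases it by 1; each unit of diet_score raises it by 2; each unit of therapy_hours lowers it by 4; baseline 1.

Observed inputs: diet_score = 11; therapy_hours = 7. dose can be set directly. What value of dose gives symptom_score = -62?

dose = 7

Substituting into the inflammation equation gives inflammation = -4*dose - 29.
Substituting into the symptom_score equation gives symptom_score = -4*dose - 34.
Solve -4*dose - 34 = -62: dose = (-62 + 34) / -4 = 7.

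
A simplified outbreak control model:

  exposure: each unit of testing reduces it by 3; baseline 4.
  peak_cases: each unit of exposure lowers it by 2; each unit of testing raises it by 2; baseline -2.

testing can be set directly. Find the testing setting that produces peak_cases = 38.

Substituting into the peak_cases equation gives peak_cases = 8*testing - 10.
Solve 8*testing - 10 = 38: testing = (38 + 10) / 8 = 6.

testing = 6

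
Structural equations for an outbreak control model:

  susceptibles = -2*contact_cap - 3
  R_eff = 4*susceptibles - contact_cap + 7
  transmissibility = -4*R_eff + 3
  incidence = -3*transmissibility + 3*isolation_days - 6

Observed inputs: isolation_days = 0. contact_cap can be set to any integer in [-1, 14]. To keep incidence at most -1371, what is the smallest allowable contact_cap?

Substituting into the R_eff equation gives R_eff = -9*contact_cap - 5.
Substituting into the transmissibility equation gives transmissibility = 36*contact_cap + 23.
Substituting into the incidence equation gives incidence = -108*contact_cap - 75.
Require -108*contact_cap - 75 ≤ -1371, so contact_cap ≥ 12.
The smallest integer in [-1, 14] satisfying this is 12.

contact_cap = 12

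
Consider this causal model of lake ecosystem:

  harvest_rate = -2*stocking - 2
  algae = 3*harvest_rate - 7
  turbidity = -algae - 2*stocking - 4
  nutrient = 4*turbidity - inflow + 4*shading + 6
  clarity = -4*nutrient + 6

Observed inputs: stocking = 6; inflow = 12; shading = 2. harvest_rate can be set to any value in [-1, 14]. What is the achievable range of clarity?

94 to 814

Intervening on harvest_rate fixes its value directly, overriding its dependence on stocking.
Substituting into the turbidity equation gives turbidity = -3*harvest_rate - 9.
This gives nutrient = -12*harvest_rate - 34.
clarity becomes 48*harvest_rate + 142.
Linear in harvest_rate, so extremes are at the endpoints: harvest_rate = -1 gives clarity = 94; harvest_rate = 14 gives clarity = 814.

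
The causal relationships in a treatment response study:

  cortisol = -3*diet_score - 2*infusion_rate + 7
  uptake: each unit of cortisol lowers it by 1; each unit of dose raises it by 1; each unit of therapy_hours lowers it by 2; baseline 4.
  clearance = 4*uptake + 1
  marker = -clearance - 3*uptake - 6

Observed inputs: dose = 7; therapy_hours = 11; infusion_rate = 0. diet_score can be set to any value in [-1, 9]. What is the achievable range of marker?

-70 to 140

Substituting into the cortisol equation gives cortisol = -3*diet_score + 7.
uptake becomes 3*diet_score - 18.
Substituting into the clearance equation gives clearance = 12*diet_score - 71.
Substituting into the marker equation gives marker = -21*diet_score + 119.
Linear in diet_score, so extremes are at the endpoints: diet_score = -1 gives marker = 140; diet_score = 9 gives marker = -70.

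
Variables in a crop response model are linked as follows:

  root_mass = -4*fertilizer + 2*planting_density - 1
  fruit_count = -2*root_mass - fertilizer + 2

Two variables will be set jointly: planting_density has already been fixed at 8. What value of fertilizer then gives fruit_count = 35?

With planting_density held at 8:
Substituting into the root_mass equation gives root_mass = -4*fertilizer + 15.
fruit_count becomes 7*fertilizer - 28.
Solve 7*fertilizer - 28 = 35: fertilizer = (35 + 28) / 7 = 9.

fertilizer = 9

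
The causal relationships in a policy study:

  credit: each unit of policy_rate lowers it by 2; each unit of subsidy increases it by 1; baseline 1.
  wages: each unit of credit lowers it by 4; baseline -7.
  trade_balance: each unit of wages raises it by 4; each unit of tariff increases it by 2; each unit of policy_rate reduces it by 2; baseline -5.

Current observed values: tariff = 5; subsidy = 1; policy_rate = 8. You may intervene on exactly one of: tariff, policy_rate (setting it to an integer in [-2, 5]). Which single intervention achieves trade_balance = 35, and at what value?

set policy_rate = 3

Intervening on tariff: trade_balance = 2*tariff + 175. Reaching 35 requires tariff = -70, outside [-2, 5].
Intervening on policy_rate: with other inputs at their observed values, trade_balance = 30*policy_rate - 55. Solving for 35 gives policy_rate = 3, within [-2, 5].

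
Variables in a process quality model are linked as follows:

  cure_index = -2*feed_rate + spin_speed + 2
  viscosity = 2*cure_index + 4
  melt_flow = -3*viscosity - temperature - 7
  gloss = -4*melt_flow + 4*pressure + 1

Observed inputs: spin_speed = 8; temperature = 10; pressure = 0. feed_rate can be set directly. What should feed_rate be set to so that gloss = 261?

Substituting into the cure_index equation gives cure_index = -2*feed_rate + 10.
Substituting into the viscosity equation gives viscosity = -4*feed_rate + 24.
Substituting into the melt_flow equation gives melt_flow = 12*feed_rate - 89.
Substituting into the gloss equation gives gloss = -48*feed_rate + 357.
Solve -48*feed_rate + 357 = 261: feed_rate = (261 - 357) / -48 = 2.

feed_rate = 2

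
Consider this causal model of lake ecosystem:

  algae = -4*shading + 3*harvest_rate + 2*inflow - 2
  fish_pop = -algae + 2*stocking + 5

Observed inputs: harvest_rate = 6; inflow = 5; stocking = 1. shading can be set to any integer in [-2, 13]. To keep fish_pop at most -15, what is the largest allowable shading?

Substituting into the algae equation gives algae = -4*shading + 26.
Substituting into the fish_pop equation gives fish_pop = 4*shading - 19.
Require 4*shading - 19 ≤ -15, so shading ≤ 1.
The largest integer in [-2, 13] satisfying this is 1.

shading = 1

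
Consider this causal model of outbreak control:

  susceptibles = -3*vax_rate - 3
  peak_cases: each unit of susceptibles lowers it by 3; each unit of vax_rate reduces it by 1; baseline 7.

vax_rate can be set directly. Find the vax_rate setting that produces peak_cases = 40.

vax_rate = 3

Substituting into the peak_cases equation gives peak_cases = 8*vax_rate + 16.
Solve 8*vax_rate + 16 = 40: vax_rate = (40 - 16) / 8 = 3.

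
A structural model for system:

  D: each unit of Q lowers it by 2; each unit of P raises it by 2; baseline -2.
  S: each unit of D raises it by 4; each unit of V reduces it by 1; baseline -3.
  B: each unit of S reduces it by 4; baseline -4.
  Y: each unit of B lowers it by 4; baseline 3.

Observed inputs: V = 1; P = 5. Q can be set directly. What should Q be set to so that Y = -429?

Substituting into the D equation gives D = -2*Q + 8.
Substituting into the S equation gives S = -8*Q + 28.
B becomes 32*Q - 116.
Substituting into the Y equation gives Y = -128*Q + 467.
Solve -128*Q + 467 = -429: Q = (-429 - 467) / -128 = 7.

Q = 7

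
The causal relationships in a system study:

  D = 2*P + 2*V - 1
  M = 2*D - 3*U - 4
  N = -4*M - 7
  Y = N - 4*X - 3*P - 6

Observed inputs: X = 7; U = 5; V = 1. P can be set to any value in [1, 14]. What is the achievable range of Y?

-239 to 8

Substituting into the D equation gives D = 2*P + 1.
This gives M = 4*P - 17.
This gives N = -16*P + 61.
Substituting into the Y equation gives Y = -19*P + 27.
Linear in P, so extremes are at the endpoints: P = 1 gives Y = 8; P = 14 gives Y = -239.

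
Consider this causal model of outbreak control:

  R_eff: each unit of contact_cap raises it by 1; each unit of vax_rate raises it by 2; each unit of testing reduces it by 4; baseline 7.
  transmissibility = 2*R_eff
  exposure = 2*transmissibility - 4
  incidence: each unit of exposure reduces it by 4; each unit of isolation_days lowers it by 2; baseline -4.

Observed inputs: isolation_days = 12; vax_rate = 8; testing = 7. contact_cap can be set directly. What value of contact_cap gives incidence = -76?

contact_cap = 9

Substituting into the R_eff equation gives R_eff = contact_cap - 5.
So transmissibility = 2*contact_cap - 10.
Substituting into the exposure equation gives exposure = 4*contact_cap - 24.
incidence becomes -16*contact_cap + 68.
Solve -16*contact_cap + 68 = -76: contact_cap = (-76 - 68) / -16 = 9.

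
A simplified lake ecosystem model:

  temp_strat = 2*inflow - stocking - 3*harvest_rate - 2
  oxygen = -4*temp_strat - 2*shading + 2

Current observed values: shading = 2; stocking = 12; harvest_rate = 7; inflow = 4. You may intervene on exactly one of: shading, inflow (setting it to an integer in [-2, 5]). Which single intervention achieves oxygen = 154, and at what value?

Intervening on shading: oxygen = -2*shading + 110. Reaching 154 requires shading = -22, outside [-2, 5].
Intervening on inflow: with other inputs at their observed values, oxygen = -8*inflow + 138. Solving for 154 gives inflow = -2, within [-2, 5].

set inflow = -2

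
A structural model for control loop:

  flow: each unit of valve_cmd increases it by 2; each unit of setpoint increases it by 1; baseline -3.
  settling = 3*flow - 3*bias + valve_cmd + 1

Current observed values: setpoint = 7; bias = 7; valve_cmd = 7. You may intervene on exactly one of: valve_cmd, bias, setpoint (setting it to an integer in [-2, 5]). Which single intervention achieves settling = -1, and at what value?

Intervening on valve_cmd: with other inputs at their observed values, settling = 7*valve_cmd - 8. Solving for -1 gives valve_cmd = 1, within [-2, 5].
Intervening on bias: settling = -3*bias + 62. Reaching -1 requires bias = 21, outside [-2, 5].
Intervening on setpoint: settling = 3*setpoint + 20. Reaching -1 requires setpoint = -7, outside [-2, 5].

set valve_cmd = 1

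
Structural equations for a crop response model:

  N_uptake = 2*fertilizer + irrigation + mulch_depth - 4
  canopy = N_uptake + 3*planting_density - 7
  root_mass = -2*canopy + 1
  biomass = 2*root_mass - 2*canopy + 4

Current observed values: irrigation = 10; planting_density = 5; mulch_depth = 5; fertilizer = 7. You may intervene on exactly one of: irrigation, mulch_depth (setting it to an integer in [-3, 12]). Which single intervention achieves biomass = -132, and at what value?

Intervening on irrigation: with other inputs at their observed values, biomass = -6*irrigation - 132. Solving for -132 gives irrigation = 0, within [-3, 12].
Intervening on mulch_depth: biomass = -6*mulch_depth - 162. Reaching -132 requires mulch_depth = -5, outside [-3, 12].

set irrigation = 0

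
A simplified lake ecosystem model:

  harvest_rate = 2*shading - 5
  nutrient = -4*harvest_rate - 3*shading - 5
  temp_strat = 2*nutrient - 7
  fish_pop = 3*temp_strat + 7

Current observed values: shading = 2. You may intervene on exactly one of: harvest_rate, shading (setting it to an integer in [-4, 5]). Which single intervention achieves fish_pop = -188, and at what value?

Intervening on harvest_rate: fish_pop = -24*harvest_rate - 80. Reaching -188 requires harvest_rate = 9/2, not an integer.
Intervening on shading: with other inputs at their observed values, fish_pop = -66*shading + 76. Solving for -188 gives shading = 4, within [-4, 5].

set shading = 4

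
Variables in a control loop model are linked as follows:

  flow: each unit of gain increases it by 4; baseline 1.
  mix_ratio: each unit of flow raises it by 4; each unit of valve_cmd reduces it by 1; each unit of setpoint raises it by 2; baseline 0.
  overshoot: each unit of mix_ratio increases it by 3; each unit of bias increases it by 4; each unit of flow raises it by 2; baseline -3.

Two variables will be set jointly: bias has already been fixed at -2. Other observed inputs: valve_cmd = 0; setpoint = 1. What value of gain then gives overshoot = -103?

With bias held at -2:
Substituting into the mix_ratio equation gives mix_ratio = 16*gain + 6.
Substituting into the overshoot equation gives overshoot = 56*gain + 9.
Solve 56*gain + 9 = -103: gain = (-103 - 9) / 56 = -2.

gain = -2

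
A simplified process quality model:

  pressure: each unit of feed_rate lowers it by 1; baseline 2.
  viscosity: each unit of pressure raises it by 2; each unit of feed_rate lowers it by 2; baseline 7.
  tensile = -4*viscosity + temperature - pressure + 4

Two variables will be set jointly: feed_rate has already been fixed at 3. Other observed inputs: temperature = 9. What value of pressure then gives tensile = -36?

pressure = 5

With feed_rate held at 3:
Intervening on pressure fixes its value directly, overriding its dependence on feed_rate.
Substituting into the viscosity equation gives viscosity = 2*pressure + 1.
Substituting into the tensile equation gives tensile = -9*pressure + 9.
Solve -9*pressure + 9 = -36: pressure = (-36 - 9) / -9 = 5.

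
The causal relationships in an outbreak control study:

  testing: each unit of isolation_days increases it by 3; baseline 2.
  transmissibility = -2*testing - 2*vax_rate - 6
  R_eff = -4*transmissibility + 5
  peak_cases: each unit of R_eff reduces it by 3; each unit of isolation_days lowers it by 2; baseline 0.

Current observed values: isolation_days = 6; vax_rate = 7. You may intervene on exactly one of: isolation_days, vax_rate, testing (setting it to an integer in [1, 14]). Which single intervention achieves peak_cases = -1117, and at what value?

set isolation_days = 11

Intervening on isolation_days: with other inputs at their observed values, peak_cases = -74*isolation_days - 303. Solving for -1117 gives isolation_days = 11, within [1, 14].
Intervening on vax_rate: peak_cases = -24*vax_rate - 579. Reaching -1117 requires vax_rate = 269/12, not an integer.
Intervening on testing: peak_cases = -24*testing - 267. Reaching -1117 requires testing = 425/12, not an integer.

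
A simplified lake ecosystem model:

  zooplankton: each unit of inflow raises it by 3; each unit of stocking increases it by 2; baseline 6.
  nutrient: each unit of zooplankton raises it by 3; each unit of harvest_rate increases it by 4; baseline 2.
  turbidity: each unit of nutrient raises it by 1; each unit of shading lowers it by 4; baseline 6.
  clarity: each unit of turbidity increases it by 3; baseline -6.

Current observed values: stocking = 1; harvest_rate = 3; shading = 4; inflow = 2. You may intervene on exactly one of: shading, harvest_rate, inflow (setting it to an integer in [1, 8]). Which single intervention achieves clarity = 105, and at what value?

set inflow = 1

Intervening on shading: clarity = -12*shading + 180. Reaching 105 requires shading = 25/4, not an integer.
Intervening on harvest_rate: clarity = 12*harvest_rate + 96. Reaching 105 requires harvest_rate = 3/4, not an integer.
Intervening on inflow: with other inputs at their observed values, clarity = 27*inflow + 78. Solving for 105 gives inflow = 1, within [1, 8].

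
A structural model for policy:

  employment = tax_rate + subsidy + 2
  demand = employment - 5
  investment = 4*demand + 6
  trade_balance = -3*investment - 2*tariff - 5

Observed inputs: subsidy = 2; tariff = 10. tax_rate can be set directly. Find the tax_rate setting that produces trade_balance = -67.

tax_rate = 3

Substituting into the employment equation gives employment = tax_rate + 4.
This gives demand = tax_rate - 1.
Substituting into the investment equation gives investment = 4*tax_rate + 2.
Substituting into the trade_balance equation gives trade_balance = -12*tax_rate - 31.
Solve -12*tax_rate - 31 = -67: tax_rate = (-67 + 31) / -12 = 3.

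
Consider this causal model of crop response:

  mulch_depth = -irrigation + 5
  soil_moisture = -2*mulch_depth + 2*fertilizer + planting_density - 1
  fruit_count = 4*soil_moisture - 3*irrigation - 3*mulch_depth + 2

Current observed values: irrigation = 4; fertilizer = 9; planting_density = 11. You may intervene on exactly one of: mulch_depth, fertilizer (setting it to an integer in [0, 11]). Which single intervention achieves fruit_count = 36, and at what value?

set mulch_depth = 6

Intervening on mulch_depth: with other inputs at their observed values, fruit_count = -11*mulch_depth + 102. Solving for 36 gives mulch_depth = 6, within [0, 11].
Intervening on fertilizer: fruit_count = 8*fertilizer + 19. Reaching 36 requires fertilizer = 17/8, not an integer.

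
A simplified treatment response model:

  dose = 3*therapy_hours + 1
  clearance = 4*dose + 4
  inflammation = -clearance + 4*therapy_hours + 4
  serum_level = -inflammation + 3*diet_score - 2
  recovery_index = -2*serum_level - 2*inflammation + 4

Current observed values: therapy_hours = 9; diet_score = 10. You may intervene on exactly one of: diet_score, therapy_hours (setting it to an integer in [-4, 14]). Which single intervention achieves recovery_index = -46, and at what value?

set diet_score = 9

Intervening on diet_score: with other inputs at their observed values, recovery_index = -6*diet_score + 8. Solving for -46 gives diet_score = 9, within [-4, 14].
Intervening on therapy_hours: the paths from therapy_hours to recovery_index cancel (net effect zero), leaving recovery_index = -52; -46 is unreachable this way.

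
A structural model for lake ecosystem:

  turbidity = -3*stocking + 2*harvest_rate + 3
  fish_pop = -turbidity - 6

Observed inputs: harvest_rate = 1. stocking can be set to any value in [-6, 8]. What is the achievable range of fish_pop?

-29 to 13

Substituting into the turbidity equation gives turbidity = -3*stocking + 5.
This gives fish_pop = 3*stocking - 11.
Linear in stocking, so extremes are at the endpoints: stocking = -6 gives fish_pop = -29; stocking = 8 gives fish_pop = 13.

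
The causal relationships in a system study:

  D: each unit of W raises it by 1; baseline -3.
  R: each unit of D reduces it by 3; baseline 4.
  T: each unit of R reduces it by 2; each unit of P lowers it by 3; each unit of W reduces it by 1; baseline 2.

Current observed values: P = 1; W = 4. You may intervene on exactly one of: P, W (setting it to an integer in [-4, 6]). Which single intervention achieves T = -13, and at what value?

set P = 3

Intervening on P: with other inputs at their observed values, T = -3*P - 4. Solving for -13 gives P = 3, within [-4, 6].
Intervening on W: T = 5*W - 27. Reaching -13 requires W = 14/5, not an integer.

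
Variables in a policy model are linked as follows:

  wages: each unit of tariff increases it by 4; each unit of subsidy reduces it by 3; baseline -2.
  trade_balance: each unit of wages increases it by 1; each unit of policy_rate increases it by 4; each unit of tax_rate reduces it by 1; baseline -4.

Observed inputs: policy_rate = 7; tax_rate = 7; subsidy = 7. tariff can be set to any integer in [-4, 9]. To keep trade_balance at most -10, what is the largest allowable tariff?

Substituting into the wages equation gives wages = 4*tariff - 23.
This gives trade_balance = 4*tariff - 6.
Require 4*tariff - 6 ≤ -10, so tariff ≤ -1.
The largest integer in [-4, 9] satisfying this is -1.

tariff = -1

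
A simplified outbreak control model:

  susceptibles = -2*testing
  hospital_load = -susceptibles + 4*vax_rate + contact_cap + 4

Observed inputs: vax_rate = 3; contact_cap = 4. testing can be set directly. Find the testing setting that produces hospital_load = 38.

testing = 9

Substituting into the hospital_load equation gives hospital_load = 2*testing + 20.
Solve 2*testing + 20 = 38: testing = (38 - 20) / 2 = 9.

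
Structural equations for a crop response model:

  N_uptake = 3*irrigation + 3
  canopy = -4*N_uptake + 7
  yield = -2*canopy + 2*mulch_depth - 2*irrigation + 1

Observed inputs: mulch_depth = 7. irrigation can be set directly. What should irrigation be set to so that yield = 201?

Substituting into the canopy equation gives canopy = -12*irrigation - 5.
Substituting into the yield equation gives yield = 22*irrigation + 25.
Solve 22*irrigation + 25 = 201: irrigation = (201 - 25) / 22 = 8.

irrigation = 8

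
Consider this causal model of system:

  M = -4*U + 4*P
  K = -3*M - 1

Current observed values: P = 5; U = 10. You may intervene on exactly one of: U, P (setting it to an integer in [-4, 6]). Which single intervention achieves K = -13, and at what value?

Intervening on U: with other inputs at their observed values, K = 12*U - 61. Solving for -13 gives U = 4, within [-4, 6].
Intervening on P: K = -12*P + 119. Reaching -13 requires P = 11, outside [-4, 6].

set U = 4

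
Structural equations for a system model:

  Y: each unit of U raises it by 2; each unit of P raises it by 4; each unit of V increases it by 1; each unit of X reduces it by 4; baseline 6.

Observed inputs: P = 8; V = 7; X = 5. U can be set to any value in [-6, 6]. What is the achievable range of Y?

13 to 37

Substituting into the Y equation gives Y = 2*U + 25.
Linear in U, so extremes are at the endpoints: U = -6 gives Y = 13; U = 6 gives Y = 37.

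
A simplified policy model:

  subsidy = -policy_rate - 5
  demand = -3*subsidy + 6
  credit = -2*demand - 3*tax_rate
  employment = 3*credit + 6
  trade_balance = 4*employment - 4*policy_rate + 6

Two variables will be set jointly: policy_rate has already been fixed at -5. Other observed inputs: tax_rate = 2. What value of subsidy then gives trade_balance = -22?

With policy_rate held at -5:
Intervening on subsidy fixes its value directly, overriding its dependence on policy_rate.
Substituting into the credit equation gives credit = 6*subsidy - 18.
Substituting into the employment equation gives employment = 18*subsidy - 48.
Substituting into the trade_balance equation gives trade_balance = 72*subsidy - 166.
Solve 72*subsidy - 166 = -22: subsidy = (-22 + 166) / 72 = 2.

subsidy = 2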